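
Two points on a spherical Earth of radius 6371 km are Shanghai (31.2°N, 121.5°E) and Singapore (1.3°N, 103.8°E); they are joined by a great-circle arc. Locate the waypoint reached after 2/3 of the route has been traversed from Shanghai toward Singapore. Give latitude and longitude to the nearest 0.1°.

From cos δ = sin φ₁ sin φ₂ + cos φ₁ cos φ₂ cos Δλ, the central angle is δ ≈ 0.598 rad (34.3°).
Interpolate at f = 2/3 with slerp weights a = sin((1−f)δ)/sin δ ≈ 0.352, b = sin(fδ)/sin δ ≈ 0.690.
p = a·p₁ + b·p₂ ≈ (-0.322, 0.926, 0.198); φ = arcsin(p_z) ≈ 11.41°, λ = atan2(p_y, p_x) ≈ 109.15°.

≈ 11.4°N, 109.2°E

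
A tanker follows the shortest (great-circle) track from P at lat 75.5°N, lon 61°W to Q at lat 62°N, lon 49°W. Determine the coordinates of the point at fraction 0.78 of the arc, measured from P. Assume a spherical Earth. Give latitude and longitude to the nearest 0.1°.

≈ lat 65.0°N, lon 50.6°W

The haversine formula gives a central angle δ ≈ 0.246 rad (14.1°) between the endpoints.
Interpolate at f = 0.78 with slerp weights a = sin((1−f)δ)/sin δ ≈ 0.222, b = sin(fδ)/sin δ ≈ 0.783.
p = a·p₁ + b·p₂ ≈ (0.268, -0.326, 0.906); φ = arcsin(p_z) ≈ 65.03°, λ = atan2(p_y, p_x) ≈ -50.57°.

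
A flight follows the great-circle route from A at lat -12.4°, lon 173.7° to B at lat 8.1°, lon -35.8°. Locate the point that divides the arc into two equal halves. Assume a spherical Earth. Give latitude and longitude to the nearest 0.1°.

Write both endpoints as unit vectors p₁, p₂ with components (cos φ cos λ, cos φ sin λ, sin φ).
The central angle between the endpoints is δ = arccos(p₁·p₂) ≈ 2.630 rad (150.7°).
Interpolate at f = 1/2 with slerp weights a = sin((1−f)δ)/sin δ ≈ 1.975, b = sin(fδ)/sin δ ≈ 1.975.
p = a·p₁ + b·p₂ ≈ (-0.331, -0.932, -0.146); φ = arcsin(p_z) ≈ -8.39°, λ = atan2(p_y, p_x) ≈ -109.57°.

≈ lat -8.4°, lon -109.6°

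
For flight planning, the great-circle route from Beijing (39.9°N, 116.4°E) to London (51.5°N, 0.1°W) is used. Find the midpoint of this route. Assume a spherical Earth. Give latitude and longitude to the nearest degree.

Convert each endpoint to a unit vector on the sphere (x = cos φ cos λ, y = cos φ sin λ, z = sin φ).
The central angle between the endpoints is δ = arccos(p₁·p₂) ≈ 1.278 rad (73.2°).
Interpolate at f = 1/2 with slerp weights a = sin((1−f)δ)/sin δ ≈ 0.623, b = sin(fδ)/sin δ ≈ 0.623.
p = a·p₁ + b·p₂ ≈ (0.175, 0.427, 0.887); φ = arcsin(p_z) ≈ 62.49°, λ = atan2(p_y, p_x) ≈ 67.70°.

≈ 62°N, 68°E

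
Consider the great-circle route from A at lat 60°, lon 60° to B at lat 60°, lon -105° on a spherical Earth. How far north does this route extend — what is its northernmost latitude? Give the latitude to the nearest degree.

≈ 86°

The great circle lies in the plane with unit normal n̂ = (p₁ × p₂)/|p₁ × p₂|.
Here n̂_z ≈ -0.075; the vertex latitude is φ_max = arccos|n̂_z| ≈ 85.7°.
Check via Clairaut: cos φ_max = |cos φ₁| · sin C = cos(60.0°)·sin(8.6°) ≈ 0.075, again giving ≈ 85.7°.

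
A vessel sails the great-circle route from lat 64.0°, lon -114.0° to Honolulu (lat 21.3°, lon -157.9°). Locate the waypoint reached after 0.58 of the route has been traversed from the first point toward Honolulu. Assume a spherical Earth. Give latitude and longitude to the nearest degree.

≈ lat 41°, lon -147°

Write both endpoints as unit vectors p₁, p₂ with components (cos φ cos λ, cos φ sin λ, sin φ).
The central angle between the endpoints is δ = arccos(p₁·p₂) ≈ 0.901 rad (51.6°).
Interpolate at f = 0.58 with slerp weights a = sin((1−f)δ)/sin δ ≈ 0.471, b = sin(fδ)/sin δ ≈ 0.637.
p = a·p₁ + b·p₂ ≈ (-0.634, -0.412, 0.655); φ = arcsin(p_z) ≈ 40.91°, λ = atan2(p_y, p_x) ≈ -146.97°.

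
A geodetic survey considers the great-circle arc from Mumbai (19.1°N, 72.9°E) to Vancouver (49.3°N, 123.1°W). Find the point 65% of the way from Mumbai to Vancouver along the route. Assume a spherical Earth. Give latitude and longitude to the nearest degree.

≈ 80°N, 165°E

Write both endpoints as unit vectors p₁, p₂ with components (cos φ cos λ, cos φ sin λ, sin φ).
The central angle between the endpoints is δ = arccos(p₁·p₂) ≈ 1.922 rad (110.1°).
Interpolate at f = 0.65 with slerp weights a = sin((1−f)δ)/sin δ ≈ 0.664, b = sin(fδ)/sin δ ≈ 1.011.
p = a·p₁ + b·p₂ ≈ (-0.175, 0.047, 0.983); φ = arcsin(p_z) ≈ 79.53°, λ = atan2(p_y, p_x) ≈ 164.88°.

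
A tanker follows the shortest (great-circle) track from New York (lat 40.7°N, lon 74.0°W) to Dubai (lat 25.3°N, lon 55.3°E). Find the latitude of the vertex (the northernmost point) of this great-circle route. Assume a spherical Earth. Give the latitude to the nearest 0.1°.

≈ 57.5°N

The great circle lies in the plane with unit normal n̂ = (p₁ × p₂)/|p₁ × p₂|.
Here n̂_z ≈ +0.537; the vertex latitude is φ_max = arccos|n̂_z| ≈ 57.5°.
Check via Clairaut: cos φ_max = |cos φ₁| · sin C = cos(40.7°)·sin(45.1°) ≈ 0.537, again giving ≈ 57.5°.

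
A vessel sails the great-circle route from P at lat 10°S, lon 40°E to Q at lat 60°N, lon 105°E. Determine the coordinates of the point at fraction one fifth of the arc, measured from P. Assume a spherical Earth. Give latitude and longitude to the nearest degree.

≈ lat 5°N, lon 48°E

Write both endpoints as unit vectors p₁, p₂ with components (cos φ cos λ, cos φ sin λ, sin φ).
The central angle between the endpoints is δ = arccos(p₁·p₂) ≈ 1.513 rad (86.7°).
Interpolate at f = 1/5 with slerp weights a = sin((1−f)δ)/sin δ ≈ 0.937, b = sin(fδ)/sin δ ≈ 0.299.
p = a·p₁ + b·p₂ ≈ (0.669, 0.738, 0.096); φ = arcsin(p_z) ≈ 5.49°, λ = atan2(p_y, p_x) ≈ 47.81°.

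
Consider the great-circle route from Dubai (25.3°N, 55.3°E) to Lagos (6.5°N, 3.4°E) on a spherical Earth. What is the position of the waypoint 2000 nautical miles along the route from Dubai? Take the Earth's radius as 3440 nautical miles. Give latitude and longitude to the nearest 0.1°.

Convert each endpoint to a unit vector on the sphere (x = cos φ cos λ, y = cos φ sin λ, z = sin φ).
The central angle between the endpoints is δ = arccos(p₁·p₂) ≈ 0.924 rad (52.9°). The total great-circle distance is δ·R ≈ 0.924 × 3440 ≈ 3179 nmi, so the target fraction is f = 2000/3179 ≈ 0.629.
Interpolate at f ≈ 0.629 with slerp weights a = sin((1−f)δ)/sin δ ≈ 0.421, b = sin(fδ)/sin δ ≈ 0.688.
p = a·p₁ + b·p₂ ≈ (0.899, 0.353, 0.258); φ = arcsin(p_z) ≈ 14.94°, λ = atan2(p_y, p_x) ≈ 21.46°.

≈ (14.9°N, 21.5°E)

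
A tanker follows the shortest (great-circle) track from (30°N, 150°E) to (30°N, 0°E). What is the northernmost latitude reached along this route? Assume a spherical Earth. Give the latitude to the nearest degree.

The great circle lies in the plane with unit normal n̂ = (p₁ × p₂)/|p₁ × p₂|.
Here n̂_z ≈ -0.409; the vertex latitude is φ_max = arccos|n̂_z| ≈ 65.9°.
Check via Clairaut: cos φ_max = |cos φ₁| · sin C = cos(30.0°)·sin(28.2°) ≈ 0.409, again giving ≈ 65.9°.

≈ 66°N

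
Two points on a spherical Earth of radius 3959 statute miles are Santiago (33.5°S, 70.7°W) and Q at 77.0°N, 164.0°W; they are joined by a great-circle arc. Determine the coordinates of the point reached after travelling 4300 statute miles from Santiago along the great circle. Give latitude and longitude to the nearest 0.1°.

≈ 27.0°N, 86.2°W

The haversine formula gives a central angle δ ≈ 2.151 rad (123.3°) between the endpoints. The total great-circle distance is δ·R ≈ 2.151 × 3959 ≈ 8518 mi, so the target fraction is f = 4300/8518 ≈ 0.505.
Interpolate at f ≈ 0.505 with slerp weights a = sin((1−f)δ)/sin δ ≈ 1.046, b = sin(fδ)/sin δ ≈ 1.058.
p = a·p₁ + b·p₂ ≈ (0.060, -0.889, 0.454); φ = arcsin(p_z) ≈ 26.97°, λ = atan2(p_y, p_x) ≈ -86.17°.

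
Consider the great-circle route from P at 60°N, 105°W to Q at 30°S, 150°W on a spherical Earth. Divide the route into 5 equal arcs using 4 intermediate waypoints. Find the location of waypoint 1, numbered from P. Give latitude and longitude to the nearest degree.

≈ 43°N, 121°W

Convert each endpoint to a unit vector on the sphere (x = cos φ cos λ, y = cos φ sin λ, z = sin φ).
The central angle between the endpoints is δ = arccos(p₁·p₂) ≈ 1.698 rad (97.3°).
Interpolate at f = 1/5 with slerp weights a = sin((1−f)δ)/sin δ ≈ 0.985, b = sin(fδ)/sin δ ≈ 0.336.
p = a·p₁ + b·p₂ ≈ (-0.379, -0.621, 0.686); φ = arcsin(p_z) ≈ 43.28°, λ = atan2(p_y, p_x) ≈ -121.41°.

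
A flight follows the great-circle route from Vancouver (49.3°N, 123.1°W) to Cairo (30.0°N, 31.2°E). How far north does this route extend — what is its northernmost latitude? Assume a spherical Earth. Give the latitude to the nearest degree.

The great circle lies in the plane with unit normal n̂ = (p₁ × p₂)/|p₁ × p₂|.
Here n̂_z ≈ +0.247; the vertex latitude is φ_max = arccos|n̂_z| ≈ 75.7°.
Check via Clairaut: cos φ_max = |cos φ₁| · sin C = cos(49.3°)·sin(22.3°) ≈ 0.247, again giving ≈ 75.7°.

≈ 76°N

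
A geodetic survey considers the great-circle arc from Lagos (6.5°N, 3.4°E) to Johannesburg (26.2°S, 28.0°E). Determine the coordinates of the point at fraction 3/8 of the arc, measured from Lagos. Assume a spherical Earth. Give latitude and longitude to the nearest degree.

Convert each endpoint to a unit vector on the sphere (x = cos φ cos λ, y = cos φ sin λ, z = sin φ).
The central angle between the endpoints is δ = arccos(p₁·p₂) ≈ 0.707 rad (40.5°).
Interpolate at f = 3/8 with slerp weights a = sin((1−f)δ)/sin δ ≈ 0.658, b = sin(fδ)/sin δ ≈ 0.403.
p = a·p₁ + b·p₂ ≈ (0.972, 0.209, -0.104); φ = arcsin(p_z) ≈ -5.94°, λ = atan2(p_y, p_x) ≈ 12.11°.

≈ 6°S, 12°E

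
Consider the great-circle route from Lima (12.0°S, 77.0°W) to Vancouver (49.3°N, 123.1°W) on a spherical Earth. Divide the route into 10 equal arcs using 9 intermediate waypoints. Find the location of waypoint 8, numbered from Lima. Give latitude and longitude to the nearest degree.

Write both endpoints as unit vectors p₁, p₂ with components (cos φ cos λ, cos φ sin λ, sin φ).
The central angle between the endpoints is δ = arccos(p₁·p₂) ≈ 1.282 rad (73.5°).
Interpolate at f = 8/10 with slerp weights a = sin((1−f)δ)/sin δ ≈ 0.265, b = sin(fδ)/sin δ ≈ 0.892.
p = a·p₁ + b·p₂ ≈ (-0.259, -0.739, 0.621); φ = arcsin(p_z) ≈ 38.41°, λ = atan2(p_y, p_x) ≈ -109.33°.

≈ (38°N, 109°W)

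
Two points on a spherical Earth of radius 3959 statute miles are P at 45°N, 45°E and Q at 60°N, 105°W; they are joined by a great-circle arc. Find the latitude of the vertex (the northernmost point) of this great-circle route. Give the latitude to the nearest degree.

The great circle lies in the plane with unit normal n̂ = (p₁ × p₂)/|p₁ × p₂|.
Here n̂_z ≈ -0.186; the vertex latitude is φ_max = arccos|n̂_z| ≈ 79.3°.

≈ 79°N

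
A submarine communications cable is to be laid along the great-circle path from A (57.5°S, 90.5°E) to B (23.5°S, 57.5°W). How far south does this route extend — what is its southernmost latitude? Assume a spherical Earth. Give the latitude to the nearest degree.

≈ 75°S

The great circle lies in the plane with unit normal n̂ = (p₁ × p₂)/|p₁ × p₂|.
Here n̂_z ≈ -0.262; the vertex latitude is φ_max = arccos|n̂_z| ≈ 74.8°.
Check via Clairaut: cos φ_max = |cos φ₁| · sin C = cos(57.5°)·sin(150.8°) ≈ 0.262, again giving ≈ 74.8°.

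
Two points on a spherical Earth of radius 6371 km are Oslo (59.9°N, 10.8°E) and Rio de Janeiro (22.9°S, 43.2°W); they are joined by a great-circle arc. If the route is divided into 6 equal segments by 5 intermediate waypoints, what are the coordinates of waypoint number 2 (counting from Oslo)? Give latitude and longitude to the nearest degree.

≈ 35°N, 17°W

Convert each endpoint to a unit vector on the sphere (x = cos φ cos λ, y = cos φ sin λ, z = sin φ).
The central angle between the endpoints is δ = arccos(p₁·p₂) ≈ 1.636 rad (93.7°).
Interpolate at f = 2/6 with slerp weights a = sin((1−f)δ)/sin δ ≈ 0.889, b = sin(fδ)/sin δ ≈ 0.520.
p = a·p₁ + b·p₂ ≈ (0.787, -0.244, 0.567); φ = arcsin(p_z) ≈ 34.52°, λ = atan2(p_y, p_x) ≈ -17.24°.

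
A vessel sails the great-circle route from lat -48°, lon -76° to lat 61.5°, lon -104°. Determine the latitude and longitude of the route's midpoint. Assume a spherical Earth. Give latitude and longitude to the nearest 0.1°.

Convert each endpoint to a unit vector on the sphere (x = cos φ cos λ, y = cos φ sin λ, z = sin φ).
The central angle between the endpoints is δ = arccos(p₁·p₂) ≈ 1.951 rad (111.8°).
Interpolate at f = 1/2 with slerp weights a = sin((1−f)δ)/sin δ ≈ 0.892, b = sin(fδ)/sin δ ≈ 0.892.
p = a·p₁ + b·p₂ ≈ (0.041, -0.992, 0.121); φ = arcsin(p_z) ≈ 6.95°, λ = atan2(p_y, p_x) ≈ -87.61°.

≈ lat 6.9°, lon -87.6°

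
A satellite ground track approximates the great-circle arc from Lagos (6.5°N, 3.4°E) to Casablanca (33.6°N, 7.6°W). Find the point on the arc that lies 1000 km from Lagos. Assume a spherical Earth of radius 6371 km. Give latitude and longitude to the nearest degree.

The haversine formula gives a central angle δ ≈ 0.505 rad (29.0°) between the endpoints. The total great-circle distance is δ·R ≈ 0.505 × 6371 ≈ 3220 km, so the target fraction is f = 1000/3220 ≈ 0.311.
Interpolate at f ≈ 0.311 with slerp weights a = sin((1−f)δ)/sin δ ≈ 0.705, b = sin(fδ)/sin δ ≈ 0.323.
p = a·p₁ + b·p₂ ≈ (0.966, 0.006, 0.259); φ = arcsin(p_z) ≈ 14.98°, λ = atan2(p_y, p_x) ≈ 0.35°.

≈ 15°N, 0°E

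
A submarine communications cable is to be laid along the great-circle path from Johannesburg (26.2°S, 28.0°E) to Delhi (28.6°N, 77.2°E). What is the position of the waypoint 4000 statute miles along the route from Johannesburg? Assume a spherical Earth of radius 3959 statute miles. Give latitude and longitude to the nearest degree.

≈ 18°N, 66°E

Convert each endpoint to a unit vector on the sphere (x = cos φ cos λ, y = cos φ sin λ, z = sin φ).
The central angle between the endpoints is δ = arccos(p₁·p₂) ≈ 1.263 rad (72.3°). The total great-circle distance is δ·R ≈ 1.263 × 3959 ≈ 4998 mi, so the target fraction is f = 4000/4998 ≈ 0.800.
Interpolate at f ≈ 0.800 with slerp weights a = sin((1−f)δ)/sin δ ≈ 0.262, b = sin(fδ)/sin δ ≈ 0.889.
p = a·p₁ + b·p₂ ≈ (0.380, 0.871, 0.310); φ = arcsin(p_z) ≈ 18.05°, λ = atan2(p_y, p_x) ≈ 66.42°.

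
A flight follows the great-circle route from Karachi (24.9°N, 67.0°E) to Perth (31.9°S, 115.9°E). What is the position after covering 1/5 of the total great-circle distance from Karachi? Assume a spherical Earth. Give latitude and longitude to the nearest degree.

≈ 14°N, 77°E

The haversine formula gives a central angle δ ≈ 1.283 rad (73.5°) between the endpoints.
Interpolate at f = 1/5 with slerp weights a = sin((1−f)δ)/sin δ ≈ 0.892, b = sin(fδ)/sin δ ≈ 0.265.
p = a·p₁ + b·p₂ ≈ (0.218, 0.947, 0.236); φ = arcsin(p_z) ≈ 13.64°, λ = atan2(p_y, p_x) ≈ 77.04°.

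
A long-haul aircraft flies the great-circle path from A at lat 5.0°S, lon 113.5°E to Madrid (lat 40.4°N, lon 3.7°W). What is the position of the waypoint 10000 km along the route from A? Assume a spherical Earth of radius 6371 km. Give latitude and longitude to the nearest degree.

From cos δ = sin φ₁ sin φ₂ + cos φ₁ cos φ₂ cos Δλ, the central angle is δ ≈ 1.986 rad (113.8°). The total great-circle distance is δ·R ≈ 1.986 × 6371 ≈ 12652 km, so the target fraction is f = 10000/12652 ≈ 0.790.
Interpolate at f ≈ 0.790 with slerp weights a = sin((1−f)δ)/sin δ ≈ 0.442, b = sin(fδ)/sin δ ≈ 1.093.
p = a·p₁ + b·p₂ ≈ (0.655, 0.350, 0.670); φ = arcsin(p_z) ≈ 42.05°, λ = atan2(p_y, p_x) ≈ 28.12°.

≈ lat 42°N, lon 28°E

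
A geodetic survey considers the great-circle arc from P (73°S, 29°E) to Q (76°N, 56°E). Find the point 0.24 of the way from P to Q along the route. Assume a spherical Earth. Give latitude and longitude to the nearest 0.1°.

Convert each endpoint to a unit vector on the sphere (x = cos φ cos λ, y = cos φ sin λ, z = sin φ).
The central angle between the endpoints is δ = arccos(p₁·p₂) ≈ 2.616 rad (149.9°).
Interpolate at f = 0.24 with slerp weights a = sin((1−f)δ)/sin δ ≈ 1.821, b = sin(fδ)/sin δ ≈ 1.170.
p = a·p₁ + b·p₂ ≈ (0.624, 0.493, -0.606); φ = arcsin(p_z) ≈ -37.33°, λ = atan2(p_y, p_x) ≈ 38.30°.

≈ (37.3°S, 38.3°E)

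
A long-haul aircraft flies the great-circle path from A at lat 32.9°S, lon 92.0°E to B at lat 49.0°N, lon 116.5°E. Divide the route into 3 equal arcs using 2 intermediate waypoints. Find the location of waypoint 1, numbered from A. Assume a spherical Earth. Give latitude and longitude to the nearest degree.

≈ lat 6°S, lon 99°E

Write both endpoints as unit vectors p₁, p₂ with components (cos φ cos λ, cos φ sin λ, sin φ).
The central angle between the endpoints is δ = arccos(p₁·p₂) ≈ 1.479 rad (84.8°).
Interpolate at f = 1/3 with slerp weights a = sin((1−f)δ)/sin δ ≈ 0.837, b = sin(fδ)/sin δ ≈ 0.475.
p = a·p₁ + b·p₂ ≈ (-0.164, 0.982, -0.096); φ = arcsin(p_z) ≈ -5.52°, λ = atan2(p_y, p_x) ≈ 99.47°.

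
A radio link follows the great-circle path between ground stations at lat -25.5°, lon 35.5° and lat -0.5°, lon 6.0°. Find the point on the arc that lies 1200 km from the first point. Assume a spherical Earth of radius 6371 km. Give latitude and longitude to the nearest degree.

≈ lat -19°, lon 26°

The haversine formula gives a central angle δ ≈ 0.661 rad (37.9°) between the endpoints. The total great-circle distance is δ·R ≈ 0.661 × 6371 ≈ 4212 km, so the target fraction is f = 1200/4212 ≈ 0.285.
Interpolate at f ≈ 0.285 with slerp weights a = sin((1−f)δ)/sin δ ≈ 0.742, b = sin(fδ)/sin δ ≈ 0.305.
p = a·p₁ + b·p₂ ≈ (0.848, 0.421, -0.322); φ = arcsin(p_z) ≈ -18.78°, λ = atan2(p_y, p_x) ≈ 26.37°.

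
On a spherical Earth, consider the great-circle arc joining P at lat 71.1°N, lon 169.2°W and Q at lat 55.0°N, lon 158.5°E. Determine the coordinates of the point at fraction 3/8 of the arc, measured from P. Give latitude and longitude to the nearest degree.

The haversine formula gives a central angle δ ≈ 0.371 rad (21.2°) between the endpoints.
Interpolate at f = 3/8 with slerp weights a = sin((1−f)δ)/sin δ ≈ 0.634, b = sin(fδ)/sin δ ≈ 0.382.
p = a·p₁ + b·p₂ ≈ (-0.406, 0.042, 0.913); φ = arcsin(p_z) ≈ 65.92°, λ = atan2(p_y, p_x) ≈ 174.10°.

≈ lat 66°N, lon 174°E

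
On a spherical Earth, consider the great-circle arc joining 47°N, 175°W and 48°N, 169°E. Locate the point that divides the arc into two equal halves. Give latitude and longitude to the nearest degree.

≈ 48°N, 177°E

Convert each endpoint to a unit vector on the sphere (x = cos φ cos λ, y = cos φ sin λ, z = sin φ).
The central angle between the endpoints is δ = arccos(p₁·p₂) ≈ 0.189 rad (10.8°).
Interpolate at f = 1/2 with slerp weights a = sin((1−f)δ)/sin δ ≈ 0.502, b = sin(fδ)/sin δ ≈ 0.502.
p = a·p₁ + b·p₂ ≈ (-0.671, 0.034, 0.741); φ = arcsin(p_z) ≈ 47.78°, λ = atan2(p_y, p_x) ≈ 177.08°.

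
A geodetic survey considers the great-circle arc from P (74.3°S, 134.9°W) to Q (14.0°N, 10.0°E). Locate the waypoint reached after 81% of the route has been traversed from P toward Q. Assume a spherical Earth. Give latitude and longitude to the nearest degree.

≈ (8°S, 6°E)

Write both endpoints as unit vectors p₁, p₂ with components (cos φ cos λ, cos φ sin λ, sin φ).
The central angle between the endpoints is δ = arccos(p₁·p₂) ≈ 2.035 rad (116.6°).
Interpolate at f = 0.81 with slerp weights a = sin((1−f)δ)/sin δ ≈ 0.422, b = sin(fδ)/sin δ ≈ 1.115.
p = a·p₁ + b·p₂ ≈ (0.985, 0.107, -0.136); φ = arcsin(p_z) ≈ -7.83°, λ = atan2(p_y, p_x) ≈ 6.20°.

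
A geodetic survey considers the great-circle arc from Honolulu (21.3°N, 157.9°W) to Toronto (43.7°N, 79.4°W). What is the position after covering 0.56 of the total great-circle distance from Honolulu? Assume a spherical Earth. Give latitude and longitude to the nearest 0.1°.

≈ 40.7°N, 119.6°W

From cos δ = sin φ₁ sin φ₂ + cos φ₁ cos φ₂ cos Δλ, the central angle is δ ≈ 1.175 rad (67.3°).
Interpolate at f = 0.56 with slerp weights a = sin((1−f)δ)/sin δ ≈ 0.536, b = sin(fδ)/sin δ ≈ 0.663.
p = a·p₁ + b·p₂ ≈ (-0.374, -0.659, 0.653); φ = arcsin(p_z) ≈ 40.73°, λ = atan2(p_y, p_x) ≈ -119.60°.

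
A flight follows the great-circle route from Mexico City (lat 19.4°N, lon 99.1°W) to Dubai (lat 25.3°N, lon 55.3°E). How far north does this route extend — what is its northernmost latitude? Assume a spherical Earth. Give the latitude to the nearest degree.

The great circle lies in the plane with unit normal n̂ = (p₁ × p₂)/|p₁ × p₂|.
Here n̂_z ≈ +0.473; the vertex latitude is φ_max = arccos|n̂_z| ≈ 61.8°.
Check via Clairaut: cos φ_max = |cos φ₁| · sin C = cos(19.4°)·sin(30.1°) ≈ 0.473, again giving ≈ 61.8°.

≈ 62°N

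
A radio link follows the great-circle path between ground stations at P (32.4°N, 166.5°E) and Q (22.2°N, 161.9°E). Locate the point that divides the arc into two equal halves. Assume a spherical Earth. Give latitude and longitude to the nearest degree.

Convert each endpoint to a unit vector on the sphere (x = cos φ cos λ, y = cos φ sin λ, z = sin φ).
The central angle between the endpoints is δ = arccos(p₁·p₂) ≈ 0.192 rad (11.0°).
Interpolate at f = 1/2 with slerp weights a = sin((1−f)δ)/sin δ ≈ 0.502, b = sin(fδ)/sin δ ≈ 0.502.
p = a·p₁ + b·p₂ ≈ (-0.854, 0.243, 0.459); φ = arcsin(p_z) ≈ 27.32°, λ = atan2(p_y, p_x) ≈ 164.09°.

≈ (27°N, 164°E)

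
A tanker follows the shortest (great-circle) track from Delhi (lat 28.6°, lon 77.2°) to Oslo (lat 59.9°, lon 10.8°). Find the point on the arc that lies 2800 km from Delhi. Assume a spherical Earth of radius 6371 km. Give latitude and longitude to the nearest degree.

Convert each endpoint to a unit vector on the sphere (x = cos φ cos λ, y = cos φ sin λ, z = sin φ).
The central angle between the endpoints is δ = arccos(p₁·p₂) ≈ 0.939 rad (53.8°). The total great-circle distance is δ·R ≈ 0.939 × 6371 ≈ 5984 km, so the target fraction is f = 2800/5984 ≈ 0.468.
Interpolate at f ≈ 0.468 with slerp weights a = sin((1−f)δ)/sin δ ≈ 0.594, b = sin(fδ)/sin δ ≈ 0.527.
p = a·p₁ + b·p₂ ≈ (0.375, 0.558, 0.740); φ = arcsin(p_z) ≈ 47.76°, λ = atan2(p_y, p_x) ≈ 56.08°.

≈ lat 48°, lon 56°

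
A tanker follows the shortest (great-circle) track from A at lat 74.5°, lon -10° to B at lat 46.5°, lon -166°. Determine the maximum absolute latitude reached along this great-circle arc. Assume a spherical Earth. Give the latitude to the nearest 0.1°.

≈ 84.9°

The great circle lies in the plane with unit normal n̂ = (p₁ × p₂)/|p₁ × p₂|.
Here n̂_z ≈ -0.088; the vertex latitude is φ_max = arccos|n̂_z| ≈ 84.9°.
Check via Clairaut: cos φ_max = |cos φ₁| · sin C = cos(74.5°)·sin(19.3°) ≈ 0.088, again giving ≈ 84.9°.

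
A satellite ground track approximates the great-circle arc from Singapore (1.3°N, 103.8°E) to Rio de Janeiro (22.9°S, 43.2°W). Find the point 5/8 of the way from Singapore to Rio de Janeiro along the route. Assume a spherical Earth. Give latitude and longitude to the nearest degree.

≈ (36°S, 17°E)

Convert each endpoint to a unit vector on the sphere (x = cos φ cos λ, y = cos φ sin λ, z = sin φ).
The central angle between the endpoints is δ = arccos(p₁·p₂) ≈ 2.467 rad (141.4°).
Interpolate at f = 5/8 with slerp weights a = sin((1−f)δ)/sin δ ≈ 1.280, b = sin(fδ)/sin δ ≈ 1.601.
p = a·p₁ + b·p₂ ≈ (0.770, 0.233, -0.594); φ = arcsin(p_z) ≈ -36.44°, λ = atan2(p_y, p_x) ≈ 16.80°.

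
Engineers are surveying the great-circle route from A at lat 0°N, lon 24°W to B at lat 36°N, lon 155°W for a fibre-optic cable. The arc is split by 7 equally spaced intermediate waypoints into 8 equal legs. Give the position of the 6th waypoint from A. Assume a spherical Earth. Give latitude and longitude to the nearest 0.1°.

Write both endpoints as unit vectors p₁, p₂ with components (cos φ cos λ, cos φ sin λ, sin φ).
The central angle between the endpoints is δ = arccos(p₁·p₂) ≈ 2.130 rad (122.1°).
Interpolate at f = 6/8 with slerp weights a = sin((1−f)δ)/sin δ ≈ 0.599, b = sin(fδ)/sin δ ≈ 1.179.
p = a·p₁ + b·p₂ ≈ (-0.318, -0.647, 0.693); φ = arcsin(p_z) ≈ 43.89°, λ = atan2(p_y, p_x) ≈ -116.14°.

≈ lat 43.9°N, lon 116.1°W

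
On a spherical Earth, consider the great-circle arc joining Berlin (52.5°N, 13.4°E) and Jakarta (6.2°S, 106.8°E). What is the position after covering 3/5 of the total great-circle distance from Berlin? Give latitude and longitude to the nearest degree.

≈ (24°N, 82°E)

From cos δ = sin φ₁ sin φ₂ + cos φ₁ cos φ₂ cos Δλ, the central angle is δ ≈ 1.693 rad (97.0°).
Interpolate at f = 3/5 with slerp weights a = sin((1−f)δ)/sin δ ≈ 0.631, b = sin(fδ)/sin δ ≈ 0.856.
p = a·p₁ + b·p₂ ≈ (0.128, 0.904, 0.408); φ = arcsin(p_z) ≈ 24.10°, λ = atan2(p_y, p_x) ≈ 81.95°.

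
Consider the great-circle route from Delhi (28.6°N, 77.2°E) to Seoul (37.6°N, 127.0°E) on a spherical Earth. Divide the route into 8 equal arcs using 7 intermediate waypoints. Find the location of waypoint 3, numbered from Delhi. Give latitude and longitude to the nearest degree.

≈ 34°N, 95°E

The haversine formula gives a central angle δ ≈ 0.736 rad (42.2°) between the endpoints.
Interpolate at f = 3/8 with slerp weights a = sin((1−f)δ)/sin δ ≈ 0.661, b = sin(fδ)/sin δ ≈ 0.406.
p = a·p₁ + b·p₂ ≈ (-0.065, 0.823, 0.564); φ = arcsin(p_z) ≈ 34.35°, λ = atan2(p_y, p_x) ≈ 94.51°.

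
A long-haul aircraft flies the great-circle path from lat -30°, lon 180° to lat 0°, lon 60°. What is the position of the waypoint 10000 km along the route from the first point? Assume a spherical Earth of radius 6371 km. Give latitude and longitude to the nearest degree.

Convert each endpoint to a unit vector on the sphere (x = cos φ cos λ, y = cos φ sin λ, z = sin φ).
The central angle between the endpoints is δ = arccos(p₁·p₂) ≈ 2.019 rad (115.7°). The total great-circle distance is δ·R ≈ 2.019 × 6371 ≈ 12861 km, so the target fraction is f = 10000/12861 ≈ 0.778.
Interpolate at f ≈ 0.778 with slerp weights a = sin((1−f)δ)/sin δ ≈ 0.482, b = sin(fδ)/sin δ ≈ 1.109.
p = a·p₁ + b·p₂ ≈ (0.138, 0.961, -0.241); φ = arcsin(p_z) ≈ -13.93°, λ = atan2(p_y, p_x) ≈ 81.85°.

≈ lat -14°, lon 82°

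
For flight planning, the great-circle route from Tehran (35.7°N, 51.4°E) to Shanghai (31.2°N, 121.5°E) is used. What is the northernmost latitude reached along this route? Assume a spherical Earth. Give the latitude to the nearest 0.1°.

≈ 39.2°N

The great circle lies in the plane with unit normal n̂ = (p₁ × p₂)/|p₁ × p₂|.
Here n̂_z ≈ +0.775; the vertex latitude is φ_max = arccos|n̂_z| ≈ 39.2°.
Check via Clairaut: cos φ_max = |cos φ₁| · sin C = cos(35.7°)·sin(72.7°) ≈ 0.775, again giving ≈ 39.2°.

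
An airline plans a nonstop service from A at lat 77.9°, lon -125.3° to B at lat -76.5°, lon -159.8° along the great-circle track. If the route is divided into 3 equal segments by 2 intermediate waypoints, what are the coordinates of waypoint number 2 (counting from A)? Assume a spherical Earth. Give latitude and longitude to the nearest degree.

Write both endpoints as unit vectors p₁, p₂ with components (cos φ cos λ, cos φ sin λ, sin φ).
The central angle between the endpoints is δ = arccos(p₁·p₂) ≈ 2.715 rad (155.6°).
Interpolate at f = 2/3 with slerp weights a = sin((1−f)δ)/sin δ ≈ 1.901, b = sin(fδ)/sin δ ≈ 2.349.
p = a·p₁ + b·p₂ ≈ (-0.745, -0.515, -0.425); φ = arcsin(p_z) ≈ -25.13°, λ = atan2(p_y, p_x) ≈ -145.36°.

≈ lat -25°, lon -145°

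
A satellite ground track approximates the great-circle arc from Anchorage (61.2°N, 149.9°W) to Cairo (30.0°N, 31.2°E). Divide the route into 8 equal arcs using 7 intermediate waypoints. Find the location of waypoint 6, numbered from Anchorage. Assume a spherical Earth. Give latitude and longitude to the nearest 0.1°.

Convert each endpoint to a unit vector on the sphere (x = cos φ cos λ, y = cos φ sin λ, z = sin φ).
The central angle between the endpoints is δ = arccos(p₁·p₂) ≈ 1.550 rad (88.8°).
Interpolate at f = 6/8 with slerp weights a = sin((1−f)δ)/sin δ ≈ 0.378, b = sin(fδ)/sin δ ≈ 0.918.
p = a·p₁ + b·p₂ ≈ (0.522, 0.321, 0.790); φ = arcsin(p_z) ≈ 52.20°, λ = atan2(p_y, p_x) ≈ 31.53°.

≈ 52.2°N, 31.5°E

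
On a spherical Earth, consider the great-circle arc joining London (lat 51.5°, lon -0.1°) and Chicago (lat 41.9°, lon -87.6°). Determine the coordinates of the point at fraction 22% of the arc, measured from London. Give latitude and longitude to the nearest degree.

≈ lat 56°, lon -20°

From cos δ = sin φ₁ sin φ₂ + cos φ₁ cos φ₂ cos Δλ, the central angle is δ ≈ 0.997 rad (57.1°).
Interpolate at f = 0.22 with slerp weights a = sin((1−f)δ)/sin δ ≈ 0.835, b = sin(fδ)/sin δ ≈ 0.259.
p = a·p₁ + b·p₂ ≈ (0.528, -0.194, 0.827); φ = arcsin(p_z) ≈ 55.77°, λ = atan2(p_y, p_x) ≈ -20.13°.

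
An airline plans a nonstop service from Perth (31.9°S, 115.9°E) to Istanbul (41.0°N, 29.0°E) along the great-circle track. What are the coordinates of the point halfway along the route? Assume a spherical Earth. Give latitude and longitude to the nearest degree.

≈ (6°N, 76°E)

The haversine formula gives a central angle δ ≈ 1.888 rad (108.2°) between the endpoints.
Interpolate at f = 1/2 with slerp weights a = sin((1−f)δ)/sin δ ≈ 0.853, b = sin(fδ)/sin δ ≈ 0.853.
p = a·p₁ + b·p₂ ≈ (0.247, 0.963, 0.109); φ = arcsin(p_z) ≈ 6.25°, λ = atan2(p_y, p_x) ≈ 75.64°.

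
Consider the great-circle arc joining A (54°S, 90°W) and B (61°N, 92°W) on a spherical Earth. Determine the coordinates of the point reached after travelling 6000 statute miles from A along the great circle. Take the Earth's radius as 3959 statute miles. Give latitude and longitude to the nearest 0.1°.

≈ (32.8°N, 91.3°W)

The haversine formula gives a central angle δ ≈ 2.007 rad (115.0°) between the endpoints. The total great-circle distance is δ·R ≈ 2.007 × 3959 ≈ 7947 mi, so the target fraction is f = 6000/7947 ≈ 0.755.
Interpolate at f ≈ 0.755 with slerp weights a = sin((1−f)δ)/sin δ ≈ 0.521, b = sin(fδ)/sin δ ≈ 1.102.
p = a·p₁ + b·p₂ ≈ (-0.019, -0.840, 0.542); φ = arcsin(p_z) ≈ 32.83°, λ = atan2(p_y, p_x) ≈ -91.27°.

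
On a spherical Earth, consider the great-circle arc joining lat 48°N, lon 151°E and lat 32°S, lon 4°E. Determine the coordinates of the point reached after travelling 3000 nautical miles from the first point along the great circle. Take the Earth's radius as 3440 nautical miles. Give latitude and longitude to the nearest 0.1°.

≈ lat 41.2°N, lon 78.8°E

The haversine formula gives a central angle δ ≈ 2.625 rad (150.4°) between the endpoints. The total great-circle distance is δ·R ≈ 2.625 × 3440 ≈ 9031 nmi, so the target fraction is f = 3000/9031 ≈ 0.332.
Interpolate at f ≈ 0.332 with slerp weights a = sin((1−f)δ)/sin δ ≈ 1.992, b = sin(fδ)/sin δ ≈ 1.551.
p = a·p₁ + b·p₂ ≈ (0.146, 0.738, 0.659); φ = arcsin(p_z) ≈ 41.19°, λ = atan2(p_y, p_x) ≈ 78.78°.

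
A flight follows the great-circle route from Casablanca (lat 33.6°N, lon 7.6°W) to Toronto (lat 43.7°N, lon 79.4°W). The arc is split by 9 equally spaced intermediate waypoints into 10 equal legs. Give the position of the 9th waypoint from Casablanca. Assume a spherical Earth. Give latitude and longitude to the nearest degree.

≈ lat 45°N, lon 72°W

From cos δ = sin φ₁ sin φ₂ + cos φ₁ cos φ₂ cos Δλ, the central angle is δ ≈ 0.964 rad (55.2°).
Interpolate at f = 9/10 with slerp weights a = sin((1−f)δ)/sin δ ≈ 0.117, b = sin(fδ)/sin δ ≈ 0.929.
p = a·p₁ + b·p₂ ≈ (0.220, -0.673, 0.706); φ = arcsin(p_z) ≈ 44.94°, λ = atan2(p_y, p_x) ≈ -71.87°.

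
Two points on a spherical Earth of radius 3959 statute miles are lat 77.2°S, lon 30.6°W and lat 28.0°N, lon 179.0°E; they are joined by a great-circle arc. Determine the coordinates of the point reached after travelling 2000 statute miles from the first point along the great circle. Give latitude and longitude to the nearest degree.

≈ lat 70°S, lon 157°W

Write both endpoints as unit vectors p₁, p₂ with components (cos φ cos λ, cos φ sin λ, sin φ).
The central angle between the endpoints is δ = arccos(p₁·p₂) ≈ 2.250 rad (128.9°). The total great-circle distance is δ·R ≈ 2.250 × 3959 ≈ 8906 mi, so the target fraction is f = 2000/8906 ≈ 0.225.
Interpolate at f ≈ 0.225 with slerp weights a = sin((1−f)δ)/sin δ ≈ 1.266, b = sin(fδ)/sin δ ≈ 0.622.
p = a·p₁ + b·p₂ ≈ (-0.308, -0.133, -0.942); φ = arcsin(p_z) ≈ -70.42°, λ = atan2(p_y, p_x) ≈ -156.60°.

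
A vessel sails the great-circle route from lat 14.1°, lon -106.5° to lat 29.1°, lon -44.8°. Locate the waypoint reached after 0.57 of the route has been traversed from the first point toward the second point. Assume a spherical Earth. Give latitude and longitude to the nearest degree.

≈ lat 26°, lon -73°

Convert each endpoint to a unit vector on the sphere (x = cos φ cos λ, y = cos φ sin λ, z = sin φ).
The central angle between the endpoints is δ = arccos(p₁·p₂) ≈ 1.024 rad (58.7°).
Interpolate at f = 0.57 with slerp weights a = sin((1−f)δ)/sin δ ≈ 0.499, b = sin(fδ)/sin δ ≈ 0.645.
p = a·p₁ + b·p₂ ≈ (0.263, -0.861, 0.435); φ = arcsin(p_z) ≈ 25.80°, λ = atan2(p_y, p_x) ≈ -73.05°.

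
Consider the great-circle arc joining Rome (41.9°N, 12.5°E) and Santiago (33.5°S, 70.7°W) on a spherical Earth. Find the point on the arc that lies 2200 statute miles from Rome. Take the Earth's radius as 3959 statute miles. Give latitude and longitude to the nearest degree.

Write both endpoints as unit vectors p₁, p₂ with components (cos φ cos λ, cos φ sin λ, sin φ).
The central angle between the endpoints is δ = arccos(p₁·p₂) ≈ 1.870 rad (107.2°). The total great-circle distance is δ·R ≈ 1.870 × 3959 ≈ 7405 mi, so the target fraction is f = 2200/7405 ≈ 0.297.
Interpolate at f ≈ 0.297 with slerp weights a = sin((1−f)δ)/sin δ ≈ 1.012, b = sin(fδ)/sin δ ≈ 0.552.
p = a·p₁ + b·p₂ ≈ (0.888, -0.271, 0.371); φ = arcsin(p_z) ≈ 21.80°, λ = atan2(p_y, p_x) ≈ -17.00°.

≈ 22°N, 17°W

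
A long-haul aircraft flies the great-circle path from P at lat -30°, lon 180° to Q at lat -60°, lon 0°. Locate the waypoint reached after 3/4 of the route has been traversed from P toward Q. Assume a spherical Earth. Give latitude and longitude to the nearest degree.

≈ lat -82°, lon 0°

Convert each endpoint to a unit vector on the sphere (x = cos φ cos λ, y = cos φ sin λ, z = sin φ).
The central angle between the endpoints is δ = arccos(p₁·p₂) ≈ 1.571 rad (90.0°).
Interpolate at f = 3/4 with slerp weights a = sin((1−f)δ)/sin δ ≈ 0.383, b = sin(fδ)/sin δ ≈ 0.924.
p = a·p₁ + b·p₂ ≈ (0.131, 0.000, -0.991); φ = arcsin(p_z) ≈ -82.50°, λ = atan2(p_y, p_x) ≈ 0.00°.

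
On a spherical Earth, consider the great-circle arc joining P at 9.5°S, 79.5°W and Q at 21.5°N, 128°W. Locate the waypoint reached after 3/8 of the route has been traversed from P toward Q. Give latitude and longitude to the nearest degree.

From cos δ = sin φ₁ sin φ₂ + cos φ₁ cos φ₂ cos Δλ, the central angle is δ ≈ 0.991 rad (56.8°).
Interpolate at f = 3/8 with slerp weights a = sin((1−f)δ)/sin δ ≈ 0.694, b = sin(fδ)/sin δ ≈ 0.434.
p = a·p₁ + b·p₂ ≈ (-0.124, -0.991, 0.045); φ = arcsin(p_z) ≈ 2.55°, λ = atan2(p_y, p_x) ≈ -97.13°.

≈ 3°N, 97°W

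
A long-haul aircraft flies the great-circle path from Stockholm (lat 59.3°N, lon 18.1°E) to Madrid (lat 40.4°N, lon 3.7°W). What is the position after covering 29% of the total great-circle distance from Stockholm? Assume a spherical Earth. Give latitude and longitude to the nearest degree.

The haversine formula gives a central angle δ ≈ 0.407 rad (23.3°) between the endpoints.
Interpolate at f = 0.29 with slerp weights a = sin((1−f)δ)/sin δ ≈ 0.720, b = sin(fδ)/sin δ ≈ 0.297.
p = a·p₁ + b·p₂ ≈ (0.575, 0.100, 0.812); φ = arcsin(p_z) ≈ 54.27°, λ = atan2(p_y, p_x) ≈ 9.82°.

≈ lat 54°N, lon 10°E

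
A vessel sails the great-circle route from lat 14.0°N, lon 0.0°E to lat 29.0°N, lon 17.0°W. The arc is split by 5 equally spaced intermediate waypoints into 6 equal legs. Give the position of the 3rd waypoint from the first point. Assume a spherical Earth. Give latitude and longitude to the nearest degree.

≈ lat 22°N, lon 8°W

From cos δ = sin φ₁ sin φ₂ + cos φ₁ cos φ₂ cos Δλ, the central angle is δ ≈ 0.380 rad (21.7°).
Interpolate at f = 3/6 with slerp weights a = sin((1−f)δ)/sin δ ≈ 0.509, b = sin(fδ)/sin δ ≈ 0.509.
p = a·p₁ + b·p₂ ≈ (0.920, -0.130, 0.370); φ = arcsin(p_z) ≈ 21.72°, λ = atan2(p_y, p_x) ≈ -8.06°.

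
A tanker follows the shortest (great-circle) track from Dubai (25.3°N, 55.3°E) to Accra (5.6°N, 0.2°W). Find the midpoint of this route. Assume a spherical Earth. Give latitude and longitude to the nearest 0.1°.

≈ (17.3°N, 26.1°E)

From cos δ = sin φ₁ sin φ₂ + cos φ₁ cos φ₂ cos Δλ, the central angle is δ ≈ 0.987 rad (56.5°).
Interpolate at f = 1/2 with slerp weights a = sin((1−f)δ)/sin δ ≈ 0.568, b = sin(fδ)/sin δ ≈ 0.568.
p = a·p₁ + b·p₂ ≈ (0.857, 0.420, 0.298); φ = arcsin(p_z) ≈ 17.34°, λ = atan2(p_y, p_x) ≈ 26.10°.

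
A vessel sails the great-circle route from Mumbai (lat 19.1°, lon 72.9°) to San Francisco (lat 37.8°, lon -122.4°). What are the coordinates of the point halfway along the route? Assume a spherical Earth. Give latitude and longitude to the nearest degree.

From cos δ = sin φ₁ sin φ₂ + cos φ₁ cos φ₂ cos Δλ, the central angle is δ ≈ 2.117 rad (121.3°).
Interpolate at f = 1/2 with slerp weights a = sin((1−f)δ)/sin δ ≈ 1.020, b = sin(fδ)/sin δ ≈ 1.020.
p = a·p₁ + b·p₂ ≈ (-0.148, 0.241, 0.959); φ = arcsin(p_z) ≈ 73.57°, λ = atan2(p_y, p_x) ≈ 121.66°.

≈ lat 74°, lon 122°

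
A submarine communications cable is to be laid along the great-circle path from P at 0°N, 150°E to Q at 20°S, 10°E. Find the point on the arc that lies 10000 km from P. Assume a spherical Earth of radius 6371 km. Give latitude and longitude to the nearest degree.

Write both endpoints as unit vectors p₁, p₂ with components (cos φ cos λ, cos φ sin λ, sin φ).
The central angle between the endpoints is δ = arccos(p₁·p₂) ≈ 2.374 rad (136.0°). The total great-circle distance is δ·R ≈ 2.374 × 6371 ≈ 15127 km, so the target fraction is f = 10000/15127 ≈ 0.661.
Interpolate at f ≈ 0.661 with slerp weights a = sin((1−f)δ)/sin δ ≈ 1.038, b = sin(fδ)/sin δ ≈ 1.441.
p = a·p₁ + b·p₂ ≈ (0.434, 0.754, -0.493); φ = arcsin(p_z) ≈ -29.52°, λ = atan2(p_y, p_x) ≈ 60.08°.

≈ 30°S, 60°E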